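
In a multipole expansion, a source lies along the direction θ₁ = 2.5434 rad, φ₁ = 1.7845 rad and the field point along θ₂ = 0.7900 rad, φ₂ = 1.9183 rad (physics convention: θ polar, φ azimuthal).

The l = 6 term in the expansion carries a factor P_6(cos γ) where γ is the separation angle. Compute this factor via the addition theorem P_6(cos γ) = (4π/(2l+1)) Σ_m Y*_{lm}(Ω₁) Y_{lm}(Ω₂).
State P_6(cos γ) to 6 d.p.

-0.110057

Term-by-term m-sum for l=6 (normalisation 4π/13 = 0.966644):
  m=-6: Y*=(-0.004385, -0.014772)  Y=(0.030529, 0.054041)  product (0.000664, -0.000688)
  m=-5: Y*=(0.068651, -0.037707)  Y=(-0.210087, 0.035354)  product (-0.013090, 0.010349)
  m=-4: Y*=(0.153362, 0.176282)  Y=(0.072675, -0.397616)  product (0.081238, -0.048168)
  m=-3: Y*=(-0.259396, 0.347589)  Y=(0.347654, 0.202896)  product (-0.160705, 0.068210)
  m=-2: Y*=(-0.385057, -0.175388)  Y=(-0.022932, 0.019120)  product (0.012184, -0.003340)
  m=-1: Y*=(-0.003982, 0.018350)  Y=(0.123676, 0.341455)  product (-0.006758, 0.000910)
  m=+0: Y*=(-0.421425, -0.000000)  Y=(-0.140185, 0.000000)  product (0.059078, 0.000000)
  m=+1: Y*=(0.003982, 0.018350)  Y=(-0.123676, 0.341455)  product (-0.006758, -0.000910)
  m=+2: Y*=(-0.385057, 0.175388)  Y=(-0.022932, -0.019120)  product (0.012184, 0.003340)
  m=+3: Y*=(0.259396, 0.347589)  Y=(-0.347654, 0.202896)  product (-0.160705, -0.068210)
  m=+4: Y*=(0.153362, -0.176282)  Y=(0.072675, 0.397616)  product (0.081238, 0.048168)
  m=+5: Y*=(-0.068651, -0.037707)  Y=(0.210087, 0.035354)  product (-0.013090, -0.010349)
  m=+6: Y*=(-0.004385, 0.014772)  Y=(0.030529, -0.054041)  product (0.000664, 0.000688)
Σ over m = (-0.113855, 0.000000); ×(4π/13) → (-0.110057, 0.000000). Real part: -0.110057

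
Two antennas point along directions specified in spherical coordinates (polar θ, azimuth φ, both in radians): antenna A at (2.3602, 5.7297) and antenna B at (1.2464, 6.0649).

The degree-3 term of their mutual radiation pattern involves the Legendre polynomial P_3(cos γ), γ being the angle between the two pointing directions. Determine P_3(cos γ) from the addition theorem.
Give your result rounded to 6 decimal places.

-0.441180

Expand P_3 via completeness: Σ_{m} conj(Y_{3,m}) at Ω₁ times Y_{3,m} at Ω₂ —
  term(m=-3) = +0.027732-0.043727i   from Y*(Ω₁)=-0.013050-0.145156i, Y(Ω₂)=+0.281790+0.216385i
  term(m=-2) = -0.082522+0.065432i   from Y*(Ω₁)=-0.160994+0.321844i, Y(Ω₂)=+0.265202+0.123743i
  term(m=-1) = -0.049243+0.017153i   from Y*(Ω₁)=+0.294313-0.181859i, Y(Ω₂)=-0.147146-0.032640i
  term(m=+0) = -0.037692+0.000000i   from Y*(Ω₁)=+0.127159-0.000000i, Y(Ω₂)=-0.296415+0.000000i
  term(m=+1) = -0.049243-0.017153i   from Y*(Ω₁)=-0.294313-0.181859i, Y(Ω₂)=+0.147146-0.032640i
  term(m=+2) = -0.082522-0.065432i   from Y*(Ω₁)=-0.160994-0.321844i, Y(Ω₂)=+0.265202-0.123743i
  term(m=+3) = +0.027732+0.043727i   from Y*(Ω₁)=+0.013050-0.145156i, Y(Ω₂)=-0.281790+0.216385i
Σ over m = -0.245756+0.000000i; ×(4π/7) → -0.441180+0.000000i. Real part: -0.441180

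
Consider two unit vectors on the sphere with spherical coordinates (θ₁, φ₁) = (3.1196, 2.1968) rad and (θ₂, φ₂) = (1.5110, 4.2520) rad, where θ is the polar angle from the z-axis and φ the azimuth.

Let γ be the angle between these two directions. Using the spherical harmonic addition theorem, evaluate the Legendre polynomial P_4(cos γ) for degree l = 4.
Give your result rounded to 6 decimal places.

0.356746

Term-by-term m-sum for l=4 (normalisation 4π/9 = 1.396263):
  [-4]  conj(Y_{4,-4})(Ω₁) = -0.000000+0.000000i ; Y_{4,-4}(Ω₂) = -0.117517+0.423370i ; Δ = -0.000000-0.000000i
  [-3]  conj(Y_{4,-3})(Ω₁) = -0.000013-0.000004i ; Y_{4,-3}(Ω₂) = +0.073067-0.014024i ; Δ = -0.000001-0.000000i
  [-2]  conj(Y_{4,-2})(Ω₁) = -0.000304-0.000921i ; Y_{4,-2}(Ω₂) = +0.196688+0.258720i ; Δ = +0.000179-0.000260i
  [-1]  conj(Y_{4,-1})(Ω₁) = +0.024356-0.033687i ; Y_{4,-1}(Ω₂) = +0.037303-0.075217i ; Δ = -0.001625-0.003089i
  [+0]  conj(Y_{4,0})(Ω₁) = +0.844239-0.000000i ; Y_{4,0}(Ω₂) = +0.306070+0.000000i ; Δ = +0.258396+0.000000i
  [+1]  conj(Y_{4,1})(Ω₁) = -0.024356-0.033687i ; Y_{4,1}(Ω₂) = -0.037303-0.075217i ; Δ = -0.001625+0.003089i
  [+2]  conj(Y_{4,2})(Ω₁) = -0.000304+0.000921i ; Y_{4,2}(Ω₂) = +0.196688-0.258720i ; Δ = +0.000179+0.000260i
  [+3]  conj(Y_{4,3})(Ω₁) = +0.000013-0.000004i ; Y_{4,3}(Ω₂) = -0.073067-0.014024i ; Δ = -0.000001+0.000000i
  [+4]  conj(Y_{4,4})(Ω₁) = -0.000000-0.000000i ; Y_{4,4}(Ω₂) = -0.117517-0.423370i ; Δ = -0.000000+0.000000i
Accumulated sum +0.255501+0.000000i; after 4π/(2l+1) scaling, +0.356746+0.000000i ⇒ P_4 = 0.356746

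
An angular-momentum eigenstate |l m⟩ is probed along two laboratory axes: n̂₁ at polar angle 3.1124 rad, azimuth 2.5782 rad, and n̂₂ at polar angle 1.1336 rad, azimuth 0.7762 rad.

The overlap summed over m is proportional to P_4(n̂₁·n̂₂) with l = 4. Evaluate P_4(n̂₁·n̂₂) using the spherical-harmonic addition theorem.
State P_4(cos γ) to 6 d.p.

Expand P_4 via completeness: Σ_{m} conj(Y_{4,m}) at Ω₁ times Y_{4,m} at Ω₂ —
  term(m=-4) = (0.000000, 0.000000)   from Y*(Ω₁)=(-0.000000, -0.000000), Y(Ω₂)=(-0.297888, -0.010965)
  term(m=-3) = (-0.000008, 0.000009)   from Y*(Ω₁)=(-0.000004, -0.000031), Y(Ω₂)=(-0.270837, -0.286212)
  term(m=-2) = (-0.000107, -0.000053)   from Y*(Ω₁)=(0.000734, -0.001543), Y(Ω₂)=(0.001287, -0.069966)
  term(m=-1) = (-0.004001, 0.016994)   from Y*(Ω₁)=(0.046609, -0.029442), Y(Ω₂)=(-0.225976, 0.221857)
  term(m=+0) = (-0.111720, 0.000000)   from Y*(Ω₁)=(0.842682, -0.000000), Y(Ω₂)=(-0.132576, 0.000000)
  term(m=+1) = (-0.004001, -0.016994)   from Y*(Ω₁)=(-0.046609, -0.029442), Y(Ω₂)=(0.225976, 0.221857)
  term(m=+2) = (-0.000107, 0.000053)   from Y*(Ω₁)=(0.000734, 0.001543), Y(Ω₂)=(0.001287, 0.069966)
  term(m=+3) = (-0.000008, -0.000009)   from Y*(Ω₁)=(0.000004, -0.000031), Y(Ω₂)=(0.270837, -0.286212)
  term(m=+4) = (0.000000, -0.000000)   from Y*(Ω₁)=(-0.000000, 0.000000), Y(Ω₂)=(-0.297888, 0.010965)
Accumulated sum (-0.119950, 0.000000); after 4π/(2l+1) scaling, (-0.167482, 0.000000) ⇒ P_4 = -0.167482

-0.167482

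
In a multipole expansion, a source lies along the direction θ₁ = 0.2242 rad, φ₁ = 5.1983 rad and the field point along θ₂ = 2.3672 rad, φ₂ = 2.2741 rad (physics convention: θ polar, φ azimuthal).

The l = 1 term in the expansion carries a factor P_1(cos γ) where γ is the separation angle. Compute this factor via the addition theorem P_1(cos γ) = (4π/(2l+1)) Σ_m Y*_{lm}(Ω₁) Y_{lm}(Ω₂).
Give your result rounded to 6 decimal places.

Expand P_1 via completeness: Σ_{m} conj(Y_{1,m}) at Ω₁ times Y_{1,m} at Ω₂ —
  m=-1: (0.035873, -0.067921) × (-0.156251, -0.184269) = (-0.018121, 0.004003)  (running Σ = (-0.018121, 0.004003))
  m=0: (0.476374, -0.000000) × (-0.349275, 0.000000) = (-0.166386, 0.000000)  (running Σ = (-0.184507, 0.004003))
  m=1: (-0.035873, -0.067921) × (0.156251, -0.184269) = (-0.018121, -0.004003)  (running Σ = (-0.202628, 0.000000))
Total Σ_m = (-0.202628, 0.000000). Multiply by 4.188790: (-0.848765, 0.000000). P_1(cos γ) = -0.848765

-0.848765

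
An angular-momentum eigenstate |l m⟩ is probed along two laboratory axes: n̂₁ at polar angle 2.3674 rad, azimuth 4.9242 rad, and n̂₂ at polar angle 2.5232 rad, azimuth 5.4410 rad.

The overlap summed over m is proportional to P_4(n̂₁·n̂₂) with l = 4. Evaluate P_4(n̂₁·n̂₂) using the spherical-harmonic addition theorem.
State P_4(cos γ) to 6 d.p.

0.440016

Summing Y*_{l m}(θ₁,φ₁)·Y_{l m}(θ₂,φ₂) over m ∈ [−4, 4]; prefactor 4π/(2·4+1) = 1.396263:
  m=-4: Y*=(0.069999, 0.079241)  Y=(-0.048701, -0.011257)  product (-0.002517, -0.004647)
  m=-3: Y*=(0.181517, -0.246136)  Y=(0.162296, -0.114652)  product (0.001239, -0.060758)
  m=-2: Y*=(-0.384341, -0.173308)  Y=(-0.046473, 0.407428)  product (0.088472, -0.148537)
  m=-1: Y*=(-0.028757, 0.133733)  Y=(-0.245128, -0.274678)  product (0.043783, -0.024883)
  m=+0: Y*=(-0.337412, -0.000000)  Y=(-0.157620, 0.000000)  product (0.053183, 0.000000)
  m=+1: Y*=(0.028757, 0.133733)  Y=(0.245128, -0.274678)  product (0.043783, 0.024883)
  m=+2: Y*=(-0.384341, 0.173308)  Y=(-0.046473, -0.407428)  product (0.088472, 0.148537)
  m=+3: Y*=(-0.181517, -0.246136)  Y=(-0.162296, -0.114652)  product (0.001239, 0.060758)
  m=+4: Y*=(0.069999, -0.079241)  Y=(-0.048701, 0.011257)  product (-0.002517, 0.004647)
Total Σ_m = (0.315138, 0.000000). Multiply by 1.396263: (0.440016, 0.000000). P_4(cos γ) = 0.440016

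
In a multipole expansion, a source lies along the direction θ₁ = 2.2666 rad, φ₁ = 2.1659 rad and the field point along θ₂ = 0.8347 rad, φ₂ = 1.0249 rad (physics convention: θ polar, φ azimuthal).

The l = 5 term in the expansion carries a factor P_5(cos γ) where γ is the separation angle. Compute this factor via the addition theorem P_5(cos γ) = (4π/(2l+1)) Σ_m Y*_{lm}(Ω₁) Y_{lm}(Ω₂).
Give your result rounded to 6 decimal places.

Addition theorem: P_5(cos γ) = (4π/11) Σ_m Y*_{lm}(Ω₁) Y_{lm}(Ω₂), m = −5…5:
  [-5]  conj(Y_{5,-5})(Ω₁) = -0.02044 - 0.12193j ; Y_{5,-5}(Ω₂) = 0.04156 + 0.09507j ; Δ = 0.01074 - 0.00701j
  [-4]  conj(Y_{5,-4})(Ω₁) = 0.23640 - 0.22522j ; Y_{5,-4}(Ω₂) = -0.17096 + 0.24316j ; Δ = 0.01435 + 0.09599j
  [-3]  conj(Y_{5,-3})(Ω₁) = 0.41236 + 0.08984j ; Y_{5,-3}(Ω₂) = -0.42949 - 0.02877j ; Δ = -0.17452 - 0.05045j
  [-2]  conj(Y_{5,-2})(Ω₁) = 0.05531 + 0.13824j ; Y_{5,-2}(Ω₂) = -0.10148 - 0.19541j ; Δ = 0.02140 - 0.02484j
  [-1]  conj(Y_{5,-1})(Ω₁) = 0.16634 - 0.24571j ; Y_{5,-1}(Ω₂) = -0.12862 + 0.21172j ; Δ = 0.03063 + 0.06682j
  [+0]  conj(Y_{5,0})(Ω₁) = 0.23433 + 0.00000j ; Y_{5,0}(Ω₂) = -0.29467 + 0.00000j ; Δ = -0.06905 + 0.00000j
  [+1]  conj(Y_{5,1})(Ω₁) = -0.16634 - 0.24571j ; Y_{5,1}(Ω₂) = 0.12862 + 0.21172j ; Δ = 0.03063 - 0.06682j
  [+2]  conj(Y_{5,2})(Ω₁) = 0.05531 - 0.13824j ; Y_{5,2}(Ω₂) = -0.10148 + 0.19541j ; Δ = 0.02140 + 0.02484j
  [+3]  conj(Y_{5,3})(Ω₁) = -0.41236 + 0.08984j ; Y_{5,3}(Ω₂) = 0.42949 - 0.02877j ; Δ = -0.17452 + 0.05045j
  [+4]  conj(Y_{5,4})(Ω₁) = 0.23640 + 0.22522j ; Y_{5,4}(Ω₂) = -0.17096 - 0.24316j ; Δ = 0.01435 - 0.09599j
  [+5]  conj(Y_{5,5})(Ω₁) = 0.02044 - 0.12193j ; Y_{5,5}(Ω₂) = -0.04156 + 0.09507j ; Δ = 0.01074 + 0.00701j
Σ over m = -0.26384 - 0.00000j; ×(4π/11) → -0.30141 - 0.00000j. Real part: -0.301412

-0.301412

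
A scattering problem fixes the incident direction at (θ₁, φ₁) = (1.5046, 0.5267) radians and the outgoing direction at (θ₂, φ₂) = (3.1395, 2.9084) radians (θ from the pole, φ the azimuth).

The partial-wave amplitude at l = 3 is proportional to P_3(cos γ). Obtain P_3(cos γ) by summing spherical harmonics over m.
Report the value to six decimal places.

Addition theorem: P_3(cos γ) = (4π/7) Σ_m Y*_{lm}(Ω₁) Y_{lm}(Ω₂), m = −3…3:
  [-3]  conj(Y_{3,-3})(Ω₁) = -0.003856+0.414471i ; Y_{3,-3}(Ω₂) = -0.000000-0.000000i ; Δ = +0.000000-0.000000i
  [-2]  conj(Y_{3,-2})(Ω₁) = +0.033291+0.058497i ; Y_{3,-2}(Ω₂) = -0.000004-0.000002i ; Δ = -0.000000-0.000000i
  [-1]  conj(Y_{3,-1})(Ω₁) = -0.272669-0.158555i ; Y_{3,-1}(Ω₂) = -0.002632-0.000625i ; Δ = +0.000619+0.000588i
  [+0]  conj(Y_{3,0})(Ω₁) = -0.073515-0.000000i ; Y_{3,0}(Ω₂) = -0.746343+0.000000i ; Δ = +0.054867+0.000000i
  [+1]  conj(Y_{3,1})(Ω₁) = +0.272669-0.158555i ; Y_{3,1}(Ω₂) = +0.002632-0.000625i ; Δ = +0.000619-0.000588i
  [+2]  conj(Y_{3,2})(Ω₁) = +0.033291-0.058497i ; Y_{3,2}(Ω₂) = -0.000004+0.000002i ; Δ = -0.000000+0.000000i
  [+3]  conj(Y_{3,3})(Ω₁) = +0.003856+0.414471i ; Y_{3,3}(Ω₂) = +0.000000-0.000000i ; Δ = +0.000000+0.000000i
Σ over m = +0.056104+0.000000i; ×(4π/7) → +0.100718+0.000000i. Real part: 0.100718

0.100718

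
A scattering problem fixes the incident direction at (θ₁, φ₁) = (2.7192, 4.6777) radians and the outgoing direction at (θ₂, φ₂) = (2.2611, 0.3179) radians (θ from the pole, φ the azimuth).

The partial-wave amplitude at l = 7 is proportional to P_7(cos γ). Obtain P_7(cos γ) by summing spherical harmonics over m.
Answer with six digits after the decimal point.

Term-by-term m-sum for l=7 (normalisation 4π/15 = 0.837758):
  [-7]  conj(Y_{7,-7})(Ω₁) = (0.000234, 0.000944) ; Y_{7,-7}(Ω₂) = (-0.049322, -0.064277) ; Δ = (0.000049, -0.000062)
  [-6]  conj(Y_{7,-6})(Ω₁) = (0.007925, -0.001674) ; Y_{7,-6}(Ω₂) = (0.082688, 0.236306) ; Δ = (0.001051, 0.001734)
  [-5]  conj(Y_{7,-5})(Ω₁) = (-0.007196, -0.041072) ; Y_{7,-5}(Ω₂) = (-0.007988, -0.427048) ; Δ = (-0.017482, 0.003401)
  [-4]  conj(Y_{7,-4})(Ω₁) = (-0.146322, 0.020434) ; Y_{7,-4}(Ω₂) = (-0.110572, 0.358470) ; Δ = (0.008854, -0.054711)
  [-3]  conj(Y_{7,-3})(Ω₁) = (0.037265, 0.356794) ; Y_{7,-3}(Ω₂) = (-0.007354, 0.010365) ; Δ = (-0.003972, -0.002238)
  [-2]  conj(Y_{7,-2})(Ω₁) = (0.537381, -0.037342) ; Y_{7,-2}(Ω₂) = (0.290310, -0.214259) ; Δ = (0.148006, -0.125980)
  [-1]  conj(Y_{7,-1})(Ω₁) = (-0.010655, -0.307024) ; Y_{7,-1}(Ω₂) = (-0.142455, 0.046876) ; Δ = (0.015910, 0.043238)
  [+0]  conj(Y_{7,0})(Ω₁) = (0.346290, -0.000000) ; Y_{7,0}(Ω₂) = (-0.321212, 0.000000) ; Δ = (-0.111232, 0.000000)
  [+1]  conj(Y_{7,1})(Ω₁) = (0.010655, -0.307024) ; Y_{7,1}(Ω₂) = (0.142455, 0.046876) ; Δ = (0.015910, -0.043238)
  [+2]  conj(Y_{7,2})(Ω₁) = (0.537381, 0.037342) ; Y_{7,2}(Ω₂) = (0.290310, 0.214259) ; Δ = (0.148006, 0.125980)
  [+3]  conj(Y_{7,3})(Ω₁) = (-0.037265, 0.356794) ; Y_{7,3}(Ω₂) = (0.007354, 0.010365) ; Δ = (-0.003972, 0.002238)
  [+4]  conj(Y_{7,4})(Ω₁) = (-0.146322, -0.020434) ; Y_{7,4}(Ω₂) = (-0.110572, -0.358470) ; Δ = (0.008854, 0.054711)
  [+5]  conj(Y_{7,5})(Ω₁) = (0.007196, -0.041072) ; Y_{7,5}(Ω₂) = (0.007988, -0.427048) ; Δ = (-0.017482, -0.003401)
  [+6]  conj(Y_{7,6})(Ω₁) = (0.007925, 0.001674) ; Y_{7,6}(Ω₂) = (0.082688, -0.236306) ; Δ = (0.001051, -0.001734)
  [+7]  conj(Y_{7,7})(Ω₁) = (-0.000234, 0.000944) ; Y_{7,7}(Ω₂) = (0.049322, -0.064277) ; Δ = (0.000049, 0.000062)
Σ over m = (0.193600, 0.000000); ×(4π/15) → (0.162190, 0.000000). Real part: 0.162190

0.162190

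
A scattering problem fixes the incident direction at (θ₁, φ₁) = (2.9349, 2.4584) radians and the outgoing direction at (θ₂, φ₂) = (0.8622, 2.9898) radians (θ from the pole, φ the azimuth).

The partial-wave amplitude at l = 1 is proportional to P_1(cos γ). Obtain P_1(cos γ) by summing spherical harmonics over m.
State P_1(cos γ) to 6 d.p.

-0.502583

Expand P_1 via completeness: Σ_{m} conj(Y_{1,m}) at Ω₁ times Y_{1,m} at Ω₂ —
  [-1]  conj(Y_{1,-1})(Ω₁) = -0.05499 + 0.04476j ; Y_{1,-1}(Ω₂) = -0.25931 - 0.03967j ; Δ = 0.01603 - 0.00943j
  [+0]  conj(Y_{1,0})(Ω₁) = -0.47820 + 0.00000j ; Y_{1,0}(Ω₂) = 0.31797 + 0.00000j ; Δ = -0.15205 + 0.00000j
  [+1]  conj(Y_{1,1})(Ω₁) = 0.05499 + 0.04476j ; Y_{1,1}(Ω₂) = 0.25931 - 0.03967j ; Δ = 0.01603 + 0.00943j
Σ over m = -0.11998 + 0.00000j; ×(4π/3) → -0.50258 + 0.00000j. Real part: -0.502583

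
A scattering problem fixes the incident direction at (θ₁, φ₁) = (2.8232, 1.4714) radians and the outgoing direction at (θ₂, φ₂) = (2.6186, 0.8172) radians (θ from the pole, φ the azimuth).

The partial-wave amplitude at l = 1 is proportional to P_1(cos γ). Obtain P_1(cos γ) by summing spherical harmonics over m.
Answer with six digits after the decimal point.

Summing Y*_{l m}(θ₁,φ₁)·Y_{l m}(θ₂,φ₂) over m ∈ [−1, 1]; prefactor 4π/(2·1+1) = 4.188790:
  term(m=-1) = +0.014810+0.011357i   from Y*(Ω₁)=+0.010732+0.107620i, Y(Ω₂)=+0.118081-0.125841i
  term(m=+0) = +0.196426+0.000000i   from Y*(Ω₁)=-0.464045-0.000000i, Y(Ω₂)=-0.423290+0.000000i
  term(m=+1) = +0.014810-0.011357i   from Y*(Ω₁)=-0.010732+0.107620i, Y(Ω₂)=-0.118081-0.125841i
Accumulated sum +0.226046+0.000000i; after 4π/(2l+1) scaling, +0.946860+0.000000i ⇒ P_1 = 0.946860

0.946860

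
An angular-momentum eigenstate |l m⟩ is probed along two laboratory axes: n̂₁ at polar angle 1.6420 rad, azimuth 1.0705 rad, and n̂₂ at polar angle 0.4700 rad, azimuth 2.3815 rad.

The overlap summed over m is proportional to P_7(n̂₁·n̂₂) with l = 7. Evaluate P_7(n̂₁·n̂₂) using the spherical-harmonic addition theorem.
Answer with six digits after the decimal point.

Term-by-term m-sum for l=7 (normalisation 4π/15 = 0.837758):
  m=-7: Y*=0.17327 + 0.45966j  Y=-0.00112 + 0.00160j  product -0.00093 - 0.00024j
  m=-6: Y*=-0.12982 - 0.01827j  Y=-0.00218 - 0.01423j  product 0.00002 + 0.00189j
  m=-5: Y*=-0.20216 + 0.27146j  Y=0.05159 + 0.03995j  product -0.02127 + 0.00593j
  m=-4: Y*=-0.06327 - 0.13782j  Y=-0.20082 + 0.02040j  product 0.01552 + 0.02639j
  m=-3: Y*=-0.29239 - 0.02047j  Y=0.27376 - 0.31884j  product -0.08657 + 0.08762j
  m=-2: Y*=0.08637 - 0.13468j  Y=0.02593 + 0.51197j  product 0.07119 + 0.04072j
  m=-1: Y*=-0.13231 - 0.24203j  Y=-0.10506 - 0.09987j  product -0.01027 + 0.03864j
  m=+0: Y*=0.16237 + 0.00000j  Y=-0.42713 + 0.00000j  product -0.06935 + 0.00000j
  m=+1: Y*=0.13231 - 0.24203j  Y=0.10506 - 0.09987j  product -0.01027 - 0.03864j
  m=+2: Y*=0.08637 + 0.13468j  Y=0.02593 - 0.51197j  product 0.07119 - 0.04072j
  m=+3: Y*=0.29239 - 0.02047j  Y=-0.27376 - 0.31884j  product -0.08657 - 0.08762j
  m=+4: Y*=-0.06327 + 0.13782j  Y=-0.20082 - 0.02040j  product 0.01552 - 0.02639j
  m=+5: Y*=0.20216 + 0.27146j  Y=-0.05159 + 0.03995j  product -0.02127 - 0.00593j
  m=+6: Y*=-0.12982 + 0.01827j  Y=-0.00218 + 0.01423j  product 0.00002 - 0.00189j
  m=+7: Y*=-0.17327 + 0.45966j  Y=0.00112 + 0.00160j  product -0.00093 + 0.00024j
Total Σ_m = -0.13398 - 0.00000j. Multiply by 0.837758: -0.11225 - 0.00000j. P_7(cos γ) = -0.112245

-0.112245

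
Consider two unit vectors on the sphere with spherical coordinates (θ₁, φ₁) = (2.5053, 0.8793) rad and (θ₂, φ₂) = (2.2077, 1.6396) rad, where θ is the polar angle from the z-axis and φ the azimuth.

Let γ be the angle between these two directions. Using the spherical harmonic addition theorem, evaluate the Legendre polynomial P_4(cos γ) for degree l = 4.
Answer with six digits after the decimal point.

-0.152461

Expand P_4 via completeness: Σ_{m} conj(Y_{4,m}) at Ω₁ times Y_{4,m} at Ω₂ —
  [-4]  conj(Y_{4,-4})(Ω₁) = -0.051327-0.020240i ; Y_{4,-4}(Ω₂) = +0.177903-0.050236i ; Δ = -0.010148-0.001022i
  [-3]  conj(Y_{4,-3})(Ω₁) = +0.184993-0.101951i ; Y_{4,-3}(Ω₂) = -0.079271-0.378573i ; Δ = -0.053260-0.061952i
  [-2]  conj(Y_{4,-2})(Ω₁) = -0.077810+0.409433i ; Y_{4,-2}(Ω₂) = -0.316055+0.043768i ; Δ = +0.006672-0.132809i
  [-1]  conj(Y_{4,-1})(Ω₁) = -0.220362-0.266184i ; Y_{4,-1}(Ω₂) = -0.008152-0.118298i ; Δ = -0.029693+0.028238i
  [+0]  conj(Y_{4,0})(Ω₁) = -0.186197-0.000000i ; Y_{4,0}(Ω₂) = -0.341926+0.000000i ; Δ = +0.063666+0.000000i
  [+1]  conj(Y_{4,1})(Ω₁) = +0.220362-0.266184i ; Y_{4,1}(Ω₂) = +0.008152-0.118298i ; Δ = -0.029693-0.028238i
  [+2]  conj(Y_{4,2})(Ω₁) = -0.077810-0.409433i ; Y_{4,2}(Ω₂) = -0.316055-0.043768i ; Δ = +0.006672+0.132809i
  [+3]  conj(Y_{4,3})(Ω₁) = -0.184993-0.101951i ; Y_{4,3}(Ω₂) = +0.079271-0.378573i ; Δ = -0.053260+0.061952i
  [+4]  conj(Y_{4,4})(Ω₁) = -0.051327+0.020240i ; Y_{4,4}(Ω₂) = +0.177903+0.050236i ; Δ = -0.010148+0.001022i
Accumulated sum -0.109192+0.000000i; after 4π/(2l+1) scaling, -0.152461+0.000000i ⇒ P_4 = -0.152461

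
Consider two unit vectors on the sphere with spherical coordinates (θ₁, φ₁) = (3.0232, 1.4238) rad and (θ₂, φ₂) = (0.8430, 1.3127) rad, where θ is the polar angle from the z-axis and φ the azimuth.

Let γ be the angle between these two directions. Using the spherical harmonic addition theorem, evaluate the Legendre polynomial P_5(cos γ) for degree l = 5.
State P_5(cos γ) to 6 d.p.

Term-by-term m-sum for l=5 (normalisation 4π/11 = 1.142397):
  [-5]  conj(Y_{5,-5})(Ω₁) = (0.000007, 0.000008) ; Y_{5,-5}(Ω₂) = (0.103494, -0.029795) ; Δ = (0.000001, 0.000001)
  [-4]  conj(Y_{5,-4})(Ω₁) = (-0.000236, 0.000157) ; Y_{5,-4}(Ω₂) = (0.155591, 0.260504) ; Δ = (-0.000078, -0.000037)
  [-3]  conj(Y_{5,-3})(Ω₁) = (-0.001916, -0.004060) ; Y_{5,-3}(Ω₂) = (-0.300305, 0.307053) ; Δ = (0.001822, 0.000631)
  [-2]  conj(Y_{5,-2})(Ω₁) = (0.044003, -0.013323) ; Y_{5,-2}(Ω₂) = (-0.179056, -0.101618) ; Δ = (-0.009233, -0.002086)
  [-1]  conj(Y_{5,-1})(Ω₁) = (0.042186, 0.284914) ; Y_{5,-1}(Ω₂) = (-0.066100, 0.250395) ; Δ = (-0.074129, -0.008270)
  [+0]  conj(Y_{5,0})(Ω₁) = (-0.839746, -0.000000) ; Y_{5,0}(Ω₂) = (-0.283153, 0.000000) ; Δ = (0.237776, 0.000000)
  [+1]  conj(Y_{5,1})(Ω₁) = (-0.042186, 0.284914) ; Y_{5,1}(Ω₂) = (0.066100, 0.250395) ; Δ = (-0.074129, 0.008270)
  [+2]  conj(Y_{5,2})(Ω₁) = (0.044003, 0.013323) ; Y_{5,2}(Ω₂) = (-0.179056, 0.101618) ; Δ = (-0.009233, 0.002086)
  [+3]  conj(Y_{5,3})(Ω₁) = (0.001916, -0.004060) ; Y_{5,3}(Ω₂) = (0.300305, 0.307053) ; Δ = (0.001822, -0.000631)
  [+4]  conj(Y_{5,4})(Ω₁) = (-0.000236, -0.000157) ; Y_{5,4}(Ω₂) = (0.155591, -0.260504) ; Δ = (-0.000078, 0.000037)
  [+5]  conj(Y_{5,5})(Ω₁) = (-0.000007, 0.000008) ; Y_{5,5}(Ω₂) = (-0.103494, -0.029795) ; Δ = (0.000001, -0.000001)
Accumulated sum (0.074542, 0.000000); after 4π/(2l+1) scaling, (0.085157, 0.000000) ⇒ P_5 = 0.085157

0.085157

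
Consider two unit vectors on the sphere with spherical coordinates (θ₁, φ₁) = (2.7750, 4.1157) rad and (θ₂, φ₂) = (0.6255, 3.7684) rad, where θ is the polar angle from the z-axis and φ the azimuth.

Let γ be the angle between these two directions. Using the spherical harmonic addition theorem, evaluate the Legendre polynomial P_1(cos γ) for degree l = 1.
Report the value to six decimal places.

Addition theorem: P_1(cos γ) = (4π/3) Σ_m Y*_{lm}(Ω₁) Y_{lm}(Ω₂), m = −1…1:
  m=-1: Y*=-0.06959 - 0.10244j  Y=-0.16383 + 0.11865j  product 0.02356 + 0.00853j
  m=+0: Y*=-0.45614 + 0.00000j  Y=0.39610 + 0.00000j  product -0.18067 + 0.00000j
  m=+1: Y*=0.06959 - 0.10244j  Y=0.16383 + 0.11865j  product 0.02356 - 0.00853j
Total Σ_m = -0.13356 + 0.00000j. Multiply by 4.188790: -0.55947 + 0.00000j. P_1(cos γ) = -0.559469

-0.559469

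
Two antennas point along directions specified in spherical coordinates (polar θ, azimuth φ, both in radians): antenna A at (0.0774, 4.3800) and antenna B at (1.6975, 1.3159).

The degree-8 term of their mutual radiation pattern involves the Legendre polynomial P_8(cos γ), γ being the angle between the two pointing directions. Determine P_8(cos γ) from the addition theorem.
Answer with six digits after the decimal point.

Summing Y*_{l m}(θ₁,φ₁)·Y_{l m}(θ₂,φ₂) over m ∈ [−8, 8]; prefactor 4π/(2·8+1) = 0.739198:
  [-8]  conj(Y_{8,-8})(Ω₁) = -0.00000 - 0.00000j ; Y_{8,-8}(Ω₂) = -0.21817 + 0.43124j ; Δ = 0.00000 - 0.00000j
  [-7]  conj(Y_{8,-7})(Ω₁) = 0.00000 - 0.00000j ; Y_{8,-7}(Ω₂) = 0.24067 + 0.05217j ; Δ = 0.00000 - 0.00000j
  [-6]  conj(Y_{8,-6})(Ω₁) = 0.00000 + 0.00000j ; Y_{8,-6}(Ω₂) = 0.01129 + 0.27253j ; Δ = -0.00000 + 0.00000j
  [-5]  conj(Y_{8,-5})(Ω₁) = -0.00003 + 0.00000j ; Y_{8,-5}(Ω₂) = 0.26059 - 0.07956j ; Δ = -0.00001 + 0.00000j
  [-4]  conj(Y_{8,-4})(Ω₁) = 0.00011 - 0.00046j ; Y_{8,-4}(Ω₂) = 0.10317 + 0.16783j ; Δ = 0.00009 - 0.00003j
  [-3]  conj(Y_{8,-3})(Ω₁) = 0.00531 + 0.00343j ; Y_{8,-3}(Ω₂) = 0.19355 - 0.20173j ; Δ = 0.00172 - 0.00041j
  [-2]  conj(Y_{8,-2})(Ω₁) = -0.04699 + 0.03683j ; Y_{8,-2}(Ω₂) = 0.14099 + 0.07883j ; Δ = -0.00953 + 0.00149j
  [-1]  conj(Y_{8,-1})(Ω₁) = -0.11809 - 0.34209j ; Y_{8,-1}(Ω₂) = 0.07093 - 0.27221j ; Δ = -0.10150 + 0.00788j
  [+0]  conj(Y_{8,0})(Ω₁) = 1.04100 + 0.00000j ; Y_{8,0}(Ω₂) = 0.15083 + 0.00000j ; Δ = 0.15701 + 0.00000j
  [+1]  conj(Y_{8,1})(Ω₁) = 0.11809 - 0.34209j ; Y_{8,1}(Ω₂) = -0.07093 - 0.27221j ; Δ = -0.10150 - 0.00788j
  [+2]  conj(Y_{8,2})(Ω₁) = -0.04699 - 0.03683j ; Y_{8,2}(Ω₂) = 0.14099 - 0.07883j ; Δ = -0.00953 - 0.00149j
  [+3]  conj(Y_{8,3})(Ω₁) = -0.00531 + 0.00343j ; Y_{8,3}(Ω₂) = -0.19355 - 0.20173j ; Δ = 0.00172 + 0.00041j
  [+4]  conj(Y_{8,4})(Ω₁) = 0.00011 + 0.00046j ; Y_{8,4}(Ω₂) = 0.10317 - 0.16783j ; Δ = 0.00009 + 0.00003j
  [+5]  conj(Y_{8,5})(Ω₁) = 0.00003 + 0.00000j ; Y_{8,5}(Ω₂) = -0.26059 - 0.07956j ; Δ = -0.00001 - 0.00000j
  [+6]  conj(Y_{8,6})(Ω₁) = 0.00000 - 0.00000j ; Y_{8,6}(Ω₂) = 0.01129 - 0.27253j ; Δ = -0.00000 - 0.00000j
  [+7]  conj(Y_{8,7})(Ω₁) = -0.00000 - 0.00000j ; Y_{8,7}(Ω₂) = -0.24067 + 0.05217j ; Δ = 0.00000 + 0.00000j
  [+8]  conj(Y_{8,8})(Ω₁) = -0.00000 + 0.00000j ; Y_{8,8}(Ω₂) = -0.21817 - 0.43124j ; Δ = 0.00000 + 0.00000j
Σ over m = -0.06143 - 0.00000j; ×(4π/17) → -0.04541 - 0.00000j. Real part: -0.045412

-0.045412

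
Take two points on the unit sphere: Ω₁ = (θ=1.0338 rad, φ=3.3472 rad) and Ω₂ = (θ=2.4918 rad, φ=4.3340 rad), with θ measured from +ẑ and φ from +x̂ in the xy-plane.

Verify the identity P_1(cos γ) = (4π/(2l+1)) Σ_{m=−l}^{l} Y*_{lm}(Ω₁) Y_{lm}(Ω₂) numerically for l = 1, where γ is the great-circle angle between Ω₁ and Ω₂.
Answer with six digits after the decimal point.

Summing Y*_{l m}(θ₁,φ₁)·Y_{l m}(θ₂,φ₂) over m ∈ [−1, 1]; prefactor 4π/(2·1+1) = 4.188790:
  m=-1: Y*=-0.29061 - 0.06061j  Y=-0.07722 + 0.19424j  product 0.03421 - 0.05177j
  m=+0: Y*=0.24995 + 0.00000j  Y=-0.38903 + 0.00000j  product -0.09724 + 0.00000j
  m=+1: Y*=0.29061 - 0.06061j  Y=0.07722 + 0.19424j  product 0.03421 + 0.05177j
Σ over m = -0.02881 + 0.00000j; ×(4π/3) → -0.12067 + 0.00000j. Real part: -0.120673

-0.120673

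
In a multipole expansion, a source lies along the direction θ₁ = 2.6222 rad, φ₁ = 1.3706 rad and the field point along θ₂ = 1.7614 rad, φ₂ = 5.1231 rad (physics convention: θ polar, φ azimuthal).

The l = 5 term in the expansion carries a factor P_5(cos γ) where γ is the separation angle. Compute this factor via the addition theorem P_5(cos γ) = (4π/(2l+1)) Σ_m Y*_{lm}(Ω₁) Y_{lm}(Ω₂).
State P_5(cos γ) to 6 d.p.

-0.332574

Summing Y*_{l m}(θ₁,φ₁)·Y_{l m}(θ₂,φ₂) over m ∈ [−5, 5]; prefactor 4π/(2·5+1) = 1.142397:
  m=-5: Y*=0.01177 + 0.00754j  Y=0.37519 - 0.19665j  product 0.00590 + 0.00051j
  m=-4: Y*=-0.05384 + 0.05552j  Y=0.01861 + 0.25779j  product -0.01531 - 0.01285j
  m=-3: Y*=-0.13825 - 0.20182j  Y=0.20911 + 0.07365j  product -0.01404 - 0.05238j
  m=-2: Y*=0.42089 - 0.17814j  Y=-0.18816 + 0.20223j  product -0.04317 + 0.11863j
  m=-1: Y*=0.07513 + 0.37023j  Y=0.06586 + 0.15125j  product -0.05105 + 0.03575j
  m=+0: Y*=0.20028 + 0.00000j  Y=-0.27848 + 0.00000j  product -0.05577 + 0.00000j
  m=+1: Y*=-0.07513 + 0.37023j  Y=-0.06586 + 0.15125j  product -0.05105 - 0.03575j
  m=+2: Y*=0.42089 + 0.17814j  Y=-0.18816 - 0.20223j  product -0.04317 - 0.11863j
  m=+3: Y*=0.13825 - 0.20182j  Y=-0.20911 + 0.07365j  product -0.01404 + 0.05238j
  m=+4: Y*=-0.05384 - 0.05552j  Y=0.01861 - 0.25779j  product -0.01531 + 0.01285j
  m=+5: Y*=-0.01177 + 0.00754j  Y=-0.37519 - 0.19665j  product 0.00590 - 0.00051j
Σ over m = -0.29112 - 0.00000j; ×(4π/11) → -0.33257 - 0.00000j. Real part: -0.332574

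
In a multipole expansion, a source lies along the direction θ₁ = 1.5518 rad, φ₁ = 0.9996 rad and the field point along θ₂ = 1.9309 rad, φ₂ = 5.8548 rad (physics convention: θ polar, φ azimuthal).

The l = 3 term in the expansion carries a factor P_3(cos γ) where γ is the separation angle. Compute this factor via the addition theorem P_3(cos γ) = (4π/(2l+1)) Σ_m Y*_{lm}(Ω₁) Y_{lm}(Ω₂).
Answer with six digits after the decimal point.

-0.184662

Addition theorem: P_3(cos γ) = (4π/7) Σ_m Y*_{lm}(Ω₁) Y_{lm}(Ω₂), m = −3…3:
  term(m=-3) = (-0.059245, -0.129716)   from Y*(Ω₁)=(-0.412754, 0.059342), Y(Ω₂)=(0.096361, 0.328125)
  term(m=-2) = (0.005873, -0.001725)   from Y*(Ω₁)=(-0.008062, 0.017652), Y(Ω₂)=(-0.206552, -0.238361)
  term(m=-1) = (0.005265, 0.036613)   from Y*(Ω₁)=(-0.174377, -0.271337), Y(Ω₂)=(-0.104318, -0.047639)
  term(m=+0) = (-0.006649, -0.000000)   from Y*(Ω₁)=(-0.021253, -0.000000), Y(Ω₂)=(0.312853, 0.000000)
  term(m=+1) = (0.005265, -0.036613)   from Y*(Ω₁)=(0.174377, -0.271337), Y(Ω₂)=(0.104318, -0.047639)
  term(m=+2) = (0.005873, 0.001725)   from Y*(Ω₁)=(-0.008062, -0.017652), Y(Ω₂)=(-0.206552, 0.238361)
  term(m=+3) = (-0.059245, 0.129716)   from Y*(Ω₁)=(0.412754, 0.059342), Y(Ω₂)=(-0.096361, 0.328125)
Accumulated sum (-0.102864, 0.000000); after 4π/(2l+1) scaling, (-0.184662, 0.000000) ⇒ P_3 = -0.184662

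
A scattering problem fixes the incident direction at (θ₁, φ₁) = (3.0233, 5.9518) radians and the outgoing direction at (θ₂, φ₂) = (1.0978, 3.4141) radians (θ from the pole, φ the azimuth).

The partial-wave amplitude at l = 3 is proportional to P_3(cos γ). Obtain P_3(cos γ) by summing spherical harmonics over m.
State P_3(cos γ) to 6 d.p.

Summing Y*_{l m}(θ₁,φ₁)·Y_{l m}(θ₂,φ₂) over m ∈ [−3, 3]; prefactor 4π/(2·3+1) = 1.795196:
  term(m=-3) = (0.000048, 0.000196)   from Y*(Ω₁)=(0.000374, -0.000575), Y(Ω₂)=(-0.201335, 0.214704)
  term(m=-2) = (-0.001852, 0.004875)   from Y*(Ω₁)=(-0.011142, 0.008697), Y(Ω₂)=(0.315497, -0.191275)
  term(m=-1) = (-0.001337, 0.000922)   from Y*(Ω₁)=(0.141751, -0.048773), Y(Ω₂)=(-0.010433, 0.002916)
  term(m=+0) = (0.238637, 0.000000)   from Y*(Ω₁)=(-0.715330, -0.000000), Y(Ω₂)=(-0.333604, 0.000000)
  term(m=+1) = (-0.001337, -0.000922)   from Y*(Ω₁)=(-0.141751, -0.048773), Y(Ω₂)=(0.010433, 0.002916)
  term(m=+2) = (-0.001852, -0.004875)   from Y*(Ω₁)=(-0.011142, -0.008697), Y(Ω₂)=(0.315497, 0.191275)
  term(m=+3) = (0.000048, -0.000196)   from Y*(Ω₁)=(-0.000374, -0.000575), Y(Ω₂)=(0.201335, 0.214704)
Total Σ_m = (0.232356, 0.000000). Multiply by 1.795196: (0.417125, 0.000000). P_3(cos γ) = 0.417125

0.417125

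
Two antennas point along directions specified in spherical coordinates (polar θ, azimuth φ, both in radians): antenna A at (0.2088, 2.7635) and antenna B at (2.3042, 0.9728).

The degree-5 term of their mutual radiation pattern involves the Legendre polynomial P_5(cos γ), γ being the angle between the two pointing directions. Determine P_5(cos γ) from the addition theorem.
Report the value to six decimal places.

0.346387

Summing Y*_{l m}(θ₁,φ₁)·Y_{l m}(θ₂,φ₂) over m ∈ [−5, 5]; prefactor 4π/(2·5+1) = 1.142397:
  [-5]  conj(Y_{5,-5})(Ω₁) = 0.00006 + 0.00017j ; Y_{5,-5}(Ω₂) = 0.01586 + 0.10382j ; Δ = -0.00002 + 0.00001j
  [-4]  conj(Y_{5,-4})(Ω₁) = 0.00015 - 0.00265j ; Y_{5,-4}(Ω₂) = 0.21905 - 0.20390j ; Δ = -0.00051 - 0.00061j
  [-3]  conj(Y_{5,-3})(Ω₁) = -0.00992 + 0.02126j ; Y_{5,-3}(Ω₂) = -0.41951 - 0.09522j ; Δ = 0.00618 - 0.00797j
  [-2]  conj(Y_{5,-2})(Ω₁) = 0.09697 - 0.09146j ; Y_{5,-2}(Ω₂) = 0.07892 + 0.20061j ; Δ = 0.02600 + 0.01223j
  [-1]  conj(Y_{5,-1})(Ω₁) = -0.42177 + 0.16753j ; Y_{5,-1}(Ω₂) = -0.14156 + 0.20780j ; Δ = 0.02489 - 0.11136j
  [+0]  conj(Y_{5,0})(Ω₁) = 0.65330 + 0.00000j ; Y_{5,0}(Ω₂) = 0.29099 + 0.00000j ; Δ = 0.19010 + 0.00000j
  [+1]  conj(Y_{5,1})(Ω₁) = 0.42177 + 0.16753j ; Y_{5,1}(Ω₂) = 0.14156 + 0.20780j ; Δ = 0.02489 + 0.11136j
  [+2]  conj(Y_{5,2})(Ω₁) = 0.09697 + 0.09146j ; Y_{5,2}(Ω₂) = 0.07892 - 0.20061j ; Δ = 0.02600 - 0.01223j
  [+3]  conj(Y_{5,3})(Ω₁) = 0.00992 + 0.02126j ; Y_{5,3}(Ω₂) = 0.41951 - 0.09522j ; Δ = 0.00618 + 0.00797j
  [+4]  conj(Y_{5,4})(Ω₁) = 0.00015 + 0.00265j ; Y_{5,4}(Ω₂) = 0.21905 + 0.20390j ; Δ = -0.00051 + 0.00061j
  [+5]  conj(Y_{5,5})(Ω₁) = -0.00006 + 0.00017j ; Y_{5,5}(Ω₂) = -0.01586 + 0.10382j ; Δ = -0.00002 - 0.00001j
Σ over m = 0.30321 + 0.00000j; ×(4π/11) → 0.34639 + 0.00000j. Real part: 0.346387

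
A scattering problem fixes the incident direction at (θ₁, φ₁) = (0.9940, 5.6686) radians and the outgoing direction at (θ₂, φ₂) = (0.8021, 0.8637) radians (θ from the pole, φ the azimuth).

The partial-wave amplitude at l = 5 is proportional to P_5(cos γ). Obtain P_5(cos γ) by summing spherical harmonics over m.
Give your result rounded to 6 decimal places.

0.218414

Expand P_5 via completeness: Σ_{m} conj(Y_{5,m}) at Ω₁ times Y_{5,m} at Ω₂ —
  m=-5: Y*=-0.19160 - 0.01318j  Y=-0.03418 + 0.08225j  product 0.00763 - 0.01531j
  m=-4: Y*=-0.30643 - 0.24945j  Y=-0.25916 + 0.08393j  product 0.10035 + 0.03893j
  m=-3: Y*=-0.09208 - 0.32893j  Y=-0.36681 - 0.22514j  product -0.04028 + 0.14139j
  m=-2: Y*=-0.02345 + 0.06596j  Y=-0.04272 - 0.27054j  product 0.01885 + 0.00353j
  m=-1: Y*=-0.28650 + 0.20220j  Y=-0.12878 + 0.15071j  product 0.00642 - 0.06922j
  m=+0: Y*=-0.01567 + 0.00000j  Y=-0.33461 + 0.00000j  product 0.00524 + 0.00000j
  m=+1: Y*=0.28650 + 0.20220j  Y=0.12878 + 0.15071j  product 0.00642 + 0.06922j
  m=+2: Y*=-0.02345 - 0.06596j  Y=-0.04272 + 0.27054j  product 0.01885 - 0.00353j
  m=+3: Y*=0.09208 - 0.32893j  Y=0.36681 - 0.22514j  product -0.04028 - 0.14139j
  m=+4: Y*=-0.30643 + 0.24945j  Y=-0.25916 - 0.08393j  product 0.10035 - 0.03893j
  m=+5: Y*=0.19160 - 0.01318j  Y=0.03418 + 0.08225j  product 0.00763 + 0.01531j
Accumulated sum 0.19119 + 0.00000j; after 4π/(2l+1) scaling, 0.21841 + 0.00000j ⇒ P_5 = 0.218414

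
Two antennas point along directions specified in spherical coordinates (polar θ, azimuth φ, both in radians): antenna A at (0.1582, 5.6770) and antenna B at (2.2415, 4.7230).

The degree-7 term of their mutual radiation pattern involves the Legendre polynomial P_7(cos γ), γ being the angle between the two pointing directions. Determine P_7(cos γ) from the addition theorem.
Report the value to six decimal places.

Term-by-term m-sum for l=7 (normalisation 4π/15 = 0.837758):
  [-7]  conj(Y_{7,-7})(Ω₁) = (-0.000001, 0.000001) ; Y_{7,-7}(Ω₂) = (-0.006719, -0.090288) ; Δ = (0.000000, 0.000000)
  [-6]  conj(Y_{7,-6})(Ω₁) = (-0.000025, 0.000013) ; Y_{7,-6}(Ω₂) = (0.268228, -0.017100) ; Δ = (-0.000006, 0.000004)
  [-5]  conj(Y_{7,-5})(Ω₁) = (-0.000413, -0.000046) ; Y_{7,-5}(Ω₂) = (0.023090, 0.434799) ; Δ = (0.000010, -0.000181)
  [-4]  conj(Y_{7,-4})(Ω₁) = (-0.003257, -0.002838) ; Y_{7,-4}(Ω₂) = (-0.347034, 0.014738) ; Δ = (0.001172, 0.000937)
  [-3]  conj(Y_{7,-3})(Ω₁) = (-0.007917, -0.031297) ; Y_{7,-3}(Ω₂) = (0.001957, 0.061446) ; Δ = (0.001908, -0.000548)
  [-2]  conj(Y_{7,-2})(Ω₁) = (0.058812, -0.156998) ; Y_{7,-2}(Ω₂) = (-0.367145, 0.007793) ; Δ = (-0.020369, 0.058099)
  [-1]  conj(Y_{7,-1})(Ω₁) = (0.444584, -0.308210) ; Y_{7,-1}(Ω₂) = (-0.001055, -0.099434) ; Δ = (-0.031116, -0.043881)
  [+0]  conj(Y_{7,0})(Ω₁) = (0.741640, -0.000000) ; Y_{7,0}(Ω₂) = (-0.339525, 0.000000) ; Δ = (-0.251805, 0.000000)
  [+1]  conj(Y_{7,1})(Ω₁) = (-0.444584, -0.308210) ; Y_{7,1}(Ω₂) = (0.001055, -0.099434) ; Δ = (-0.031116, 0.043881)
  [+2]  conj(Y_{7,2})(Ω₁) = (0.058812, 0.156998) ; Y_{7,2}(Ω₂) = (-0.367145, -0.007793) ; Δ = (-0.020369, -0.058099)
  [+3]  conj(Y_{7,3})(Ω₁) = (0.007917, -0.031297) ; Y_{7,3}(Ω₂) = (-0.001957, 0.061446) ; Δ = (0.001908, 0.000548)
  [+4]  conj(Y_{7,4})(Ω₁) = (-0.003257, 0.002838) ; Y_{7,4}(Ω₂) = (-0.347034, -0.014738) ; Δ = (0.001172, -0.000937)
  [+5]  conj(Y_{7,5})(Ω₁) = (0.000413, -0.000046) ; Y_{7,5}(Ω₂) = (-0.023090, 0.434799) ; Δ = (0.000010, 0.000181)
  [+6]  conj(Y_{7,6})(Ω₁) = (-0.000025, -0.000013) ; Y_{7,6}(Ω₂) = (0.268228, 0.017100) ; Δ = (-0.000006, -0.000004)
  [+7]  conj(Y_{7,7})(Ω₁) = (0.000001, 0.000001) ; Y_{7,7}(Ω₂) = (0.006719, -0.090288) ; Δ = (0.000000, -0.000000)
Total Σ_m = (-0.348607, 0.000000). Multiply by 0.837758: (-0.292048, 0.000000). P_7(cos γ) = -0.292048

-0.292048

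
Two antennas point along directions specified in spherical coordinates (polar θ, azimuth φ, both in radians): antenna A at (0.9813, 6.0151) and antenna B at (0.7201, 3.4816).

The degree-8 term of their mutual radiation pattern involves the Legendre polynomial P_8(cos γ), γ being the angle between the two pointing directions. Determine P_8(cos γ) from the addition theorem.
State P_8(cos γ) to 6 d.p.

0.263433

Addition theorem: P_8(cos γ) = (4π/17) Σ_m Y*_{lm}(Ω₁) Y_{lm}(Ω₂), m = −8…8:
  m=-8: -0.063770-0.098645i × -0.016823-0.007543i = +0.000329+0.002141i  (running Σ = +0.000329+0.002141i)
  m=-7: -0.094607-0.299669i × +0.060844+0.058008i = +0.011627-0.023721i  (running Σ = +0.011956-0.021581i)
  m=-6: -0.017022-0.451119i × -0.104677-0.206456i = -0.091355+0.050736i  (running Σ = -0.079399+0.029156i)
  m=-5: +0.067014-0.285733i × +0.053813+0.414059i = +0.121916+0.012372i  (running Σ = +0.042518+0.041527i)
  m=-4: -0.063827+0.117264i × +0.094567-0.442015i = +0.045797+0.039302i  (running Σ = +0.088314+0.080829i)
  m=-3: -0.253489+0.263235i × -0.075079+0.122244i = -0.013147-0.050751i  (running Σ = +0.075167+0.030078i)
  m=-2: -0.045751+0.027187i × -0.241204+0.195058i = +0.005732-0.015482i  (running Σ = +0.080899+0.014597i)
  m=-1: +0.325765-0.089487i × +0.290706-0.102836i = +0.085499-0.059515i  (running Σ = +0.166399-0.044918i)
  m=0: +0.105732-0.000000i × +0.223015+0.000000i = +0.023580+0.000000i  (running Σ = +0.189978-0.044918i)
  m=1: -0.325765-0.089487i × -0.290706-0.102836i = +0.085499+0.059515i  (running Σ = +0.275477+0.014597i)
  m=2: -0.045751-0.027187i × -0.241204-0.195058i = +0.005732+0.015482i  (running Σ = +0.281210+0.030078i)
  m=3: +0.253489+0.263235i × +0.075079+0.122244i = -0.013147+0.050751i  (running Σ = +0.268062+0.080829i)
  m=4: -0.063827-0.117264i × +0.094567+0.442015i = +0.045797-0.039302i  (running Σ = +0.313859+0.041527i)
  m=5: -0.067014-0.285733i × -0.053813+0.414059i = +0.121916-0.012372i  (running Σ = +0.435776+0.029156i)
  m=6: -0.017022+0.451119i × -0.104677+0.206456i = -0.091355-0.050736i  (running Σ = +0.344421-0.021581i)
  m=7: +0.094607-0.299669i × -0.060844+0.058008i = +0.011627+0.023721i  (running Σ = +0.356048+0.002141i)
  m=8: -0.063770+0.098645i × -0.016823+0.007543i = +0.000329-0.002141i  (running Σ = +0.356377-0.000000i)
Total Σ_m = +0.356377-0.000000i. Multiply by 0.739198: +0.263433-0.000000i. P_8(cos γ) = 0.263433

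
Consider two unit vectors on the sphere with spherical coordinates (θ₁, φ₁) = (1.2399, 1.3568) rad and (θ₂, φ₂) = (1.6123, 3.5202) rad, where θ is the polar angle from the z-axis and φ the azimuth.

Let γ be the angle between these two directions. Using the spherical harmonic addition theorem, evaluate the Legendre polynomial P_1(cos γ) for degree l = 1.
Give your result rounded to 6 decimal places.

-0.541249

Summing Y*_{l m}(θ₁,φ₁)·Y_{l m}(θ₂,φ₂) over m ∈ [−1, 1]; prefactor 4π/(2·1+1) = 4.188790:
  term(m=-1) = (-0.062998, -0.093561)   from Y*(Ω₁)=(0.069391, 0.319298), Y(Ω₂)=(-0.320750, 0.127594)
  term(m=+0) = (-0.003218, 0.000000)   from Y*(Ω₁)=(0.158742, -0.000000), Y(Ω₂)=(-0.020273, 0.000000)
  term(m=+1) = (-0.062998, 0.093561)   from Y*(Ω₁)=(-0.069391, 0.319298), Y(Ω₂)=(0.320750, 0.127594)
Σ over m = (-0.129214, 0.000000); ×(4π/3) → (-0.541249, 0.000000). Real part: -0.541249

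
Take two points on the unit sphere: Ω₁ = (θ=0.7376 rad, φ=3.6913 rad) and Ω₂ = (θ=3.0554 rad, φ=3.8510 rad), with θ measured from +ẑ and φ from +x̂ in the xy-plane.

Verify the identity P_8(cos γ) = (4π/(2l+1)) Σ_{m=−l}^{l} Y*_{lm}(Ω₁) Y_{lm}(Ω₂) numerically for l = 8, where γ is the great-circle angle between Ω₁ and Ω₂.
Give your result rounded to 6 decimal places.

0.317897

Expand P_8 via completeness: Σ_{m} conj(Y_{8,m}) at Ω₁ times Y_{8,m} at Ω₂ —
  term(m=-8) = (0.000000, -0.000000)   from Y*(Ω₁)=(-0.006676, -0.020507), Y(Ω₂)=(0.000000, 0.000000)
  term(m=-7) = (-0.000000, 0.000000)   from Y*(Ω₁)=(0.072219, 0.061618), Y(Ω₂)=(0.000000, 0.000000)
  term(m=-6) = (0.000000, -0.000000)   from Y*(Ω₁)=(-0.248207, -0.039203), Y(Ω₂)=(-0.000001, 0.000002)
  term(m=-5) = (-0.000014, 0.000014)   from Y*(Ω₁)=(0.398875, -0.165386), Y(Ω₂)=(-0.000042, 0.000018)
  term(m=-4) = (0.000253, -0.000188)   from Y*(Ω₁)=(-0.254491, 0.350487), Y(Ω₂)=(-0.000695, -0.000218)
  term(m=-3) = (-0.000695, 0.000361)   from Y*(Ω₁)=(0.007066, -0.090024), Y(Ω₂)=(-0.004586, -0.007358)
  term(m=-2) = (-0.023668, 0.007828)   from Y*(Ω₁)=(-0.154212, -0.302552), Y(Ω₂)=(0.011114, -0.072564)
  term(m=-1) = (0.104596, -0.016847)   from Y*(Ω₁)=(0.227109, 0.139151), Y(Ω₂)=(0.301803, -0.259097)
  term(m=+0) = (0.269111, 0.000000)   from Y*(Ω₁)=(0.265750, -0.000000), Y(Ω₂)=(1.012647, 0.000000)
  term(m=+1) = (0.104596, 0.016847)   from Y*(Ω₁)=(-0.227109, 0.139151), Y(Ω₂)=(-0.301803, -0.259097)
  term(m=+2) = (-0.023668, -0.007828)   from Y*(Ω₁)=(-0.154212, 0.302552), Y(Ω₂)=(0.011114, 0.072564)
  term(m=+3) = (-0.000695, -0.000361)   from Y*(Ω₁)=(-0.007066, -0.090024), Y(Ω₂)=(0.004586, -0.007358)
  term(m=+4) = (0.000253, 0.000188)   from Y*(Ω₁)=(-0.254491, -0.350487), Y(Ω₂)=(-0.000695, 0.000218)
  term(m=+5) = (-0.000014, -0.000014)   from Y*(Ω₁)=(-0.398875, -0.165386), Y(Ω₂)=(0.000042, 0.000018)
  term(m=+6) = (0.000000, 0.000000)   from Y*(Ω₁)=(-0.248207, 0.039203), Y(Ω₂)=(-0.000001, -0.000002)
  term(m=+7) = (-0.000000, -0.000000)   from Y*(Ω₁)=(-0.072219, 0.061618), Y(Ω₂)=(-0.000000, 0.000000)
  term(m=+8) = (0.000000, 0.000000)   from Y*(Ω₁)=(-0.006676, 0.020507), Y(Ω₂)=(0.000000, -0.000000)
Accumulated sum (0.430057, 0.000000); after 4π/(2l+1) scaling, (0.317897, 0.000000) ⇒ P_8 = 0.317897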